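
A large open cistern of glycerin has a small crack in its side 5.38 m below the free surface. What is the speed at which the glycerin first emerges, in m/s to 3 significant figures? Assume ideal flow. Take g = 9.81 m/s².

v = 10.3 m/s

With the surface at rest and both surface and jet at atmospheric pressure, Bernoulli gives ρg h = ½ρv², so v = √(2gh) = √(2·9.81·5.38) = 10.3 m/s.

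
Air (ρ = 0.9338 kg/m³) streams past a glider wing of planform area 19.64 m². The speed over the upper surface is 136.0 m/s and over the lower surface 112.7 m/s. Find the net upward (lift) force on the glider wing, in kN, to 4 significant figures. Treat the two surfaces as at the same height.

The faster flow above has the lower pressure; Bernoulli (same height) gives ΔP = ½ρ(v_up² − v_low²).
ΔP = ½·0.9338·(136.0² − 112.7²) = 2706 Pa.
Lift = ΔP · A = 2706 × 19.64 = 53140 N.

F ≈ 53.14 kN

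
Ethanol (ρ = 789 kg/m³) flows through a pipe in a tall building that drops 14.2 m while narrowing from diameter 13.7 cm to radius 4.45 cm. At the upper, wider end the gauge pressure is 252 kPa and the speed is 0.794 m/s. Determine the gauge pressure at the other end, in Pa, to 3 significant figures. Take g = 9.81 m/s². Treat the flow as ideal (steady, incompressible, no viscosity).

P₂ ≈ 361000 Pa

The volume flow rate is constant, so v₂ = (A₁/A₂)v₁ = (147/62.2)·0.794 = 1.88 m/s.
Applying Bernoulli between the two ends and solving for P₂: P₂ = P₁ + ½ρ(v₁² − v₂²) − ρgΔh.
P₂ = 252000 + ½·789·(0.794² − 1.88²) − 789·9.81·(−14.2) = 252000 + (-1150) − (-110000) = 361000 Pa.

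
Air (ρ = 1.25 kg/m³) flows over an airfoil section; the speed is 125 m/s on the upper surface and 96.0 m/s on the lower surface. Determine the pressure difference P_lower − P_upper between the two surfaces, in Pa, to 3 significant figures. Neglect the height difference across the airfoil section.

The pressure is lower where the speed is higher: ΔP = ½ρ(v_up² − v_low²).
ΔP = ½·1.25·(125² − 96.0²) = 4010 Pa.

4010 Pa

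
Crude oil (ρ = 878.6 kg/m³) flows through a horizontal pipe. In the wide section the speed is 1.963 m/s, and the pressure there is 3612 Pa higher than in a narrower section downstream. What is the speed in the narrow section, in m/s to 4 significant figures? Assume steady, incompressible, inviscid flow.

v₂ = 3.475 m/s

Horizontal Bernoulli: P₁ + ½ρv₁² = P₂ + ½ρv₂², so v₂² = v₁² + 2(P₁ − P₂)/ρ.
v₂ = √(1.963² + 2·3612/878.6) = √(3.853 + 8.222) = 3.475 m/s.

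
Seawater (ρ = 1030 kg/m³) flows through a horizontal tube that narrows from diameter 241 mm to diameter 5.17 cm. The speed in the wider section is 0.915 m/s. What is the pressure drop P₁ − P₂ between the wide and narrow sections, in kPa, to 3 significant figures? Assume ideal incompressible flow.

203 kPa

The volume flow rate is constant, so v₂ = (A₁/A₂)v₁ = (456/21.0)·0.915 = 19.9 m/s.
With no height change, Bernoulli's equation is P₁ + ½ρv₁² = P₂ + ½ρv₂².
P₁ − P₂ = ½·1030·(19.9² − 0.915²) = ½·1030·394 = 203000 Pa.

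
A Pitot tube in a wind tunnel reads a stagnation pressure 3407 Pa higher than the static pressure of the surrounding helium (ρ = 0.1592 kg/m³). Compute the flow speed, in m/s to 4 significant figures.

v ≈ 206.9 m/s

The dynamic pressure equals the rise in static pressure at the stagnation point: ΔP = ½ρv².
v = √(2ΔP/ρ) = √(2·3407/0.1592) = 206.9 m/s.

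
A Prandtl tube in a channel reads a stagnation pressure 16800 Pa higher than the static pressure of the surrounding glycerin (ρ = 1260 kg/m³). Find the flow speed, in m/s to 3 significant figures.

Bernoulli between the free stream and the stagnation point: ½ρv² = P_stag − P_static.
v = √(2ΔP/ρ) = √(2·16800/1260) = 5.16 m/s.

v = 5.16 m/s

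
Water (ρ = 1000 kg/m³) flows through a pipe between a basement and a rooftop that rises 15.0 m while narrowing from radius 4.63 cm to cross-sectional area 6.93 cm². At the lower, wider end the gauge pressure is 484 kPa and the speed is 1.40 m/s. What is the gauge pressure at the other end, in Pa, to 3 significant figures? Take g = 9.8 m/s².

By continuity, v₂ = v₁·A₁/A₂ = 1.40·(67.3/6.93) = 13.6 m/s.
Applying Bernoulli between the two ends and solving for P₂: P₂ = P₁ + ½ρ(v₁² − v₂²) − ρgΔh.
P₂ = 484000 + ½·1000·(1.40² − 13.6²) − 1000·9.8·(+15.0) = 484000 + (-91600) − (147000) = 245000 Pa.

P₂ ≈ 245000 Pa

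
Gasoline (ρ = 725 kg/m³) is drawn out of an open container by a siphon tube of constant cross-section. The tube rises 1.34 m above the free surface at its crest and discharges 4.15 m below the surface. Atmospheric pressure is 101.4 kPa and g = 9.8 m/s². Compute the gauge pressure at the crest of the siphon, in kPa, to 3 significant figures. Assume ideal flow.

P_gauge ≈ -39.0 kPa

The outlet speed comes from Torricelli: v = √(2g·4.15) = 9.02 m/s.
The bore is uniform, so the speed at the crest is the same v. Bernoulli surface→crest: P_atm = P_top + ½ρv² + ρg·h_top.
P_top = 101400 − ½·725·9.02² − 725·9.8·1.34 = 62400 Pa. So P_gauge = P_top − P_atm = -39000 Pa.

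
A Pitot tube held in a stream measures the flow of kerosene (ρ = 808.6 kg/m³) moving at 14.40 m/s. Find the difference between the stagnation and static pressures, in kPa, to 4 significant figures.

Bernoulli between the free stream and the stagnation point: ½ρv² = P_stag − P_static.
ΔP = ½·808.6·14.40² = 83840 Pa.

83.84 kPa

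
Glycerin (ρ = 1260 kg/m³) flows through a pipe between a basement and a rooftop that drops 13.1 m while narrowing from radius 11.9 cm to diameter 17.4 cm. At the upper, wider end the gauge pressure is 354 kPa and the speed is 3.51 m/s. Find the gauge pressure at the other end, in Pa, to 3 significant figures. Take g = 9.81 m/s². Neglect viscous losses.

P₂ = 497000 Pa

The volume flow rate is constant, so v₂ = (A₁/A₂)v₁ = (445/238)·3.51 = 6.57 m/s.
Applying Bernoulli between the two ends and solving for P₂: P₂ = P₁ + ½ρ(v₁² − v₂²) − ρgΔh.
P₂ = 354000 + ½·1260·(3.51² − 6.57²) − 1260·9.81·(−13.1) = 354000 + (-19400) − (-162000) = 497000 Pa.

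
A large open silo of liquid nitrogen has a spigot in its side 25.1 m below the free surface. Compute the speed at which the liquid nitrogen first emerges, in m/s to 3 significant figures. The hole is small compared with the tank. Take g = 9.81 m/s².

v ≈ 22.2 m/s

Bernoulli from surface to hole (P equal, v_surface ≈ 0): v = √(2gh) = √(2×9.81×25.1) = 22.2 m/s.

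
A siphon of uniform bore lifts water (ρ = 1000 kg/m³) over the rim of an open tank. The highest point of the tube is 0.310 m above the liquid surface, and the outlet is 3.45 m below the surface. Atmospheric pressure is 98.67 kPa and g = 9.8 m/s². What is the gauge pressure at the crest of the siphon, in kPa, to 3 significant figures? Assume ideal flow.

Bernoulli surface→outlet gives ½v² = g·h_out, so v = √(2·9.8·3.45) = 8.22 m/s.
Continuity keeps v the same throughout the tube; from surface to crest, P_atm + 0 = P_top + ½ρv² + ρg·h_top.
P_top = 98670 − ½·1000·8.22² − 1000·9.8·0.310 = 61800 Pa. So P_gauge = P_top − P_atm = -36800 Pa.

P_gauge ≈ -36.8 kPa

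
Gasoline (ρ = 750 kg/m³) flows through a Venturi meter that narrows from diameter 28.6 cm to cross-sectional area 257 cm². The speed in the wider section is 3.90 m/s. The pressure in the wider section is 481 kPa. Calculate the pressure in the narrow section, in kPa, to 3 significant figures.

The volume flow rate is constant, so v₂ = (A₁/A₂)v₁ = (642/257)·3.90 = 9.75 m/s.
Bernoulli (h₁ = h₂): P₁ − P₂ = ½ρ(v₂² − v₁²).
P₂ = P₁ − ½ρ(v₂² − v₁²) = 481000 − ½·750·(9.75² − 3.90²) = 481000 − 29900 = 451000 Pa.

P₂ = 451 kPa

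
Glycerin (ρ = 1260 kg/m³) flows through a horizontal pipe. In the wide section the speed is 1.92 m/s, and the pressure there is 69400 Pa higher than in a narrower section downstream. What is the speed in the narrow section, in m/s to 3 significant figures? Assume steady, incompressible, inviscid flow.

With h₁ = h₂, rearranging Bernoulli gives v₂ = √(v₁² + 2ΔP/ρ).
v₂ = √(1.92² + 2·69400/1260) = √(3.69 + 110) = 10.7 m/s.

v₂ = 10.7 m/s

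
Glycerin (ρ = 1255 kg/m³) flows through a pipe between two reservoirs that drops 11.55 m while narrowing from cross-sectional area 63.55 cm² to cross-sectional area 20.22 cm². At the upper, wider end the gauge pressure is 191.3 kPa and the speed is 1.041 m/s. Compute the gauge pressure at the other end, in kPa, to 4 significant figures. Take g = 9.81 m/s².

P₂ = 327.5 kPa

Mass conservation (A₁v₁ = A₂v₂) gives v₂ = 1.041 × 63.55/20.22 = 3.272 m/s.
Energy conservation along the streamline gives P₂ = P₁ − ½ρ(v₂² − v₁²) − ρg(h₂ − h₁).
P₂ = 191300 + ½·1255·(1.041² − 3.272²) − 1255·9.81·(−11.55) = 191300 + (-6037) − (-142200) = 327500 Pa.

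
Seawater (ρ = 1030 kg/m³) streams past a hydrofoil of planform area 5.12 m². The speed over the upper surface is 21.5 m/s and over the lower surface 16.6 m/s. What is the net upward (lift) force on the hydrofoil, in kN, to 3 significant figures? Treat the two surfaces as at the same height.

With equal heights on the two surfaces, Bernoulli gives P_lower − P_upper = ½ρ(v_upper² − v_lower²).
ΔP = ½·1030·(21.5² − 16.6²) = 96100 Pa.
Lift = ΔP · A = 96100 × 5.12 = 492000 N.

492 kN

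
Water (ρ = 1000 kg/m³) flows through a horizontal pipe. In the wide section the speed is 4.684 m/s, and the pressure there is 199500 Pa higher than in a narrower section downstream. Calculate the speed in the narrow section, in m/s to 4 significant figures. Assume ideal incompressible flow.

v₂ ≈ 20.52 m/s

With h₁ = h₂, rearranging Bernoulli gives v₂ = √(v₁² + 2ΔP/ρ).
v₂ = √(4.684² + 2·199500/1000) = √(21.94 + 399.0) = 20.52 m/s.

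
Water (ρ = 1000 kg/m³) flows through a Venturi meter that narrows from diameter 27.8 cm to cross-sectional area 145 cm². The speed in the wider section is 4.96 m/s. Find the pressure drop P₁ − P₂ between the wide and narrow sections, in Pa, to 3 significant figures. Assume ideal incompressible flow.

ΔP ≈ 203000 Pa

By continuity, v₂ = v₁·A₁/A₂ = 4.96·(607/145) = 20.8 m/s.
Bernoulli (h₁ = h₂): P₁ − P₂ = ½ρ(v₂² − v₁²).
P₁ − P₂ = ½·1000·(20.8² − 4.96²) = ½·1000·407 = 203000 Pa.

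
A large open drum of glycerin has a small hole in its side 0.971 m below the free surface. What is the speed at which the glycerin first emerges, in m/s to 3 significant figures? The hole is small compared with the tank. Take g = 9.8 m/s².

Torricelli's result v = √(2gh) gives v = √(2·9.8·0.971) = 4.36 m/s.

v ≈ 4.36 m/s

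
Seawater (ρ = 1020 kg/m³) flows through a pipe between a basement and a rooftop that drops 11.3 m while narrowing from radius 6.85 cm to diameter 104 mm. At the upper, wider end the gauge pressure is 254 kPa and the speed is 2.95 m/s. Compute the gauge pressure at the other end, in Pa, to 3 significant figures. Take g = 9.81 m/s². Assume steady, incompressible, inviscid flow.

358000 Pa

Continuity gives A₁v₁ = A₂v₂, so v₂ = (147 cm²)/(84.9 cm²) × 2.95 m/s = 5.12 m/s.
Applying Bernoulli between the two ends and solving for P₂: P₂ = P₁ + ½ρ(v₁² − v₂²) − ρgΔh.
P₂ = 254000 + ½·1020·(2.95² − 5.12²) − 1020·9.81·(−11.3) = 254000 + (-8930) − (-113000) = 358000 Pa.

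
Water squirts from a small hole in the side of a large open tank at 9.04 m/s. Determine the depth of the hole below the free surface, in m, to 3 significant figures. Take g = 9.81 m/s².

h = 4.17 m

Torricelli: v = √(2gh), so h = v²/(2g).
h = 9.04²/(2·9.81) = 81.7/19.62 = 4.17 m.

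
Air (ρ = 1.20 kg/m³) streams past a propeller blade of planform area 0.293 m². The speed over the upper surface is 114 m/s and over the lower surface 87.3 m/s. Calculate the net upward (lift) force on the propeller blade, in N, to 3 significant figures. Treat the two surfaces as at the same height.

F ≈ 945 N

With equal heights on the two surfaces, Bernoulli gives P_lower − P_upper = ½ρ(v_upper² − v_lower²).
ΔP = ½·1.20·(114² − 87.3²) = 3220 Pa.
Lift = ΔP · A = 3220 × 0.293 = 945 N.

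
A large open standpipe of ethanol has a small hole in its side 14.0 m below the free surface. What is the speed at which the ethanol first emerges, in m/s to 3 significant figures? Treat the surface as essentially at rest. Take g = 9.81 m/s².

Torricelli's result v = √(2gh) gives v = √(2·9.81·14.0) = 16.6 m/s.

v ≈ 16.6 m/s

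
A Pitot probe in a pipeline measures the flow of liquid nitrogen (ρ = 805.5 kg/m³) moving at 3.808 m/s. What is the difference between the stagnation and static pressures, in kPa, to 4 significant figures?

At the stagnation point the flow is brought to rest, so Bernoulli gives P_stag − P_static = ½ρv².
ΔP = ½·805.5·3.808² = 5840 Pa.

5.840 kPa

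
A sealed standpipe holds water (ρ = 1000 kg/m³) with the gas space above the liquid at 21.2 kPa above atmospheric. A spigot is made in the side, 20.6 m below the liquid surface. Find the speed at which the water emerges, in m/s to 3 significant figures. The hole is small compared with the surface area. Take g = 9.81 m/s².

Take point 1 at the surface (v₁ ≈ 0) and point 2 at the hole (at atmospheric pressure). Bernoulli: P₁ + ρg h = P_atm + ½ρv₂².
With P₁ − P_atm = 21200 Pa, v₂ = √(2gh + 2ΔP/ρ) = √(2·9.81·20.6 + 2·21200/1000) = 21.1 m/s.

v = 21.1 m/s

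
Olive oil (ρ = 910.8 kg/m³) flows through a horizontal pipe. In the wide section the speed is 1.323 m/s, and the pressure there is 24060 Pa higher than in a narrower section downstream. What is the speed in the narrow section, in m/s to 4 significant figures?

v₂ ≈ 7.388 m/s

With h₁ = h₂, rearranging Bernoulli gives v₂ = √(v₁² + 2ΔP/ρ).
v₂ = √(1.323² + 2·24060/910.8) = √(1.750 + 52.83) = 7.388 m/s.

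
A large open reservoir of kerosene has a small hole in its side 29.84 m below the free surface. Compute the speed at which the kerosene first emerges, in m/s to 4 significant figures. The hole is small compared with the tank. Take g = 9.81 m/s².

Bernoulli from surface to hole (P equal, v_surface ≈ 0): v = √(2gh) = √(2×9.81×29.84) = 24.20 m/s.

v = 24.20 m/s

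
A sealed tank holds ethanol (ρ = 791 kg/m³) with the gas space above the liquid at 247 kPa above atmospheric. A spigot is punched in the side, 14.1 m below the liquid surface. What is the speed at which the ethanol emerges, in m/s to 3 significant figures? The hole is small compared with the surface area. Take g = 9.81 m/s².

v ≈ 30.0 m/s

Take point 1 at the surface (v₁ ≈ 0) and point 2 at the hole (at atmospheric pressure). Bernoulli: P₁ + ρg h = P_atm + ½ρv₂².
With P₁ − P_atm = 247000 Pa, v₂ = √(2gh + 2ΔP/ρ) = √(2·9.81·14.1 + 2·247000/791) = 30.0 m/s.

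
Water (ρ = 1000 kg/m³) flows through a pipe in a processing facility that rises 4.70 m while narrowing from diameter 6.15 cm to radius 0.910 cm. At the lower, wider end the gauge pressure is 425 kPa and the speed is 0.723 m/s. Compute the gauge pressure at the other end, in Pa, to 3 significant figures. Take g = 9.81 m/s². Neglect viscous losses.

Mass conservation (A₁v₁ = A₂v₂) gives v₂ = 0.723 × 29.7/2.60 = 8.26 m/s.
Applying Bernoulli between the two ends and solving for P₂: P₂ = P₁ + ½ρ(v₁² − v₂²) − ρgΔh.
P₂ = 425000 + ½·1000·(0.723² − 8.26²) − 1000·9.81·(+4.70) = 425000 + (-33800) − (46100) = 345000 Pa.

P₂ ≈ 345000 Pa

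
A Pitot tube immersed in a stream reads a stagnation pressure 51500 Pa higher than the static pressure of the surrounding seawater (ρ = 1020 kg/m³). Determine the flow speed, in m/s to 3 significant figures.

Bernoulli between the free stream and the stagnation point: ½ρv² = P_stag − P_static.
v = √(2ΔP/ρ) = √(2·51500/1020) = 10.0 m/s.

v ≈ 10.0 m/s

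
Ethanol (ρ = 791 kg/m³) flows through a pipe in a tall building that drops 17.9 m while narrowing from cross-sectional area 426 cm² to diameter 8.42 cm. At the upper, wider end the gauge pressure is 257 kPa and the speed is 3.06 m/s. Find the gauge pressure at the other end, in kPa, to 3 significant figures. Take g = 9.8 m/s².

P₂ ≈ 183 kPa

The volume flow rate is constant, so v₂ = (A₁/A₂)v₁ = (426/55.7)·3.06 = 23.4 m/s.
Applying Bernoulli between the two ends and solving for P₂: P₂ = P₁ + ½ρ(v₁² − v₂²) − ρgΔh.
P₂ = 257000 + ½·791·(3.06² − 23.4²) − 791·9.8·(−17.9) = 257000 + (-213000) − (-139000) = 183000 Pa.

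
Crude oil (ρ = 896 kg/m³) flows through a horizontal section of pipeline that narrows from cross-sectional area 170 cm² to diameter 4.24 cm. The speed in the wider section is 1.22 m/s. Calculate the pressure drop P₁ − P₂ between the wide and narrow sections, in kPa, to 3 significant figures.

ΔP = 96.0 kPa

The volume flow rate is constant, so v₂ = (A₁/A₂)v₁ = (170/14.1)·1.22 = 14.7 m/s.
The pipe is horizontal, so Bernoulli reduces to P₁ + ½ρv₁² = P₂ + ½ρv₂².
P₁ − P₂ = ½·896·(14.7² − 1.22²) = ½·896·214 = 96000 Pa.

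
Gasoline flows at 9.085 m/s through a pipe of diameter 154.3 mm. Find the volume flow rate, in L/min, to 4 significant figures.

Q = 10190 L/min

Q = A·v = 0.01870 m² × 9.085 m/s = 0.1699 m³/s.
Converting: 0.1699 m³/s × 60000 = 10190 L/min.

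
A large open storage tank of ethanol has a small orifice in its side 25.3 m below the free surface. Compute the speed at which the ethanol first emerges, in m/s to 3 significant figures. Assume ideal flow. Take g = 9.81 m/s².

v ≈ 22.3 m/s

Torricelli's result v = √(2gh) gives v = √(2·9.81·25.3) = 22.3 m/s.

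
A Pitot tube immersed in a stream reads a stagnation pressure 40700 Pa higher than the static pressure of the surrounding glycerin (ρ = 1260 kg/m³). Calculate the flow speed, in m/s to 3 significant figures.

v ≈ 8.04 m/s

Bernoulli between the free stream and the stagnation point: ½ρv² = P_stag − P_static.
v = √(2ΔP/ρ) = √(2·40700/1260) = 8.04 m/s.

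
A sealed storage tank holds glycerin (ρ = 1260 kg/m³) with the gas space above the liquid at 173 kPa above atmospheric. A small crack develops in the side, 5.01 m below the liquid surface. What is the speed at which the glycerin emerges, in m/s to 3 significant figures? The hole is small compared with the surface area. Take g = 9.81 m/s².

Take point 1 at the surface (v₁ ≈ 0) and point 2 at the hole (at atmospheric pressure). Bernoulli: P₁ + ρg h = P_atm + ½ρv₂².
With P₁ − P_atm = 173000 Pa, v₂ = √(2gh + 2ΔP/ρ) = √(2·9.81·5.01 + 2·173000/1260) = 19.3 m/s.

v = 19.3 m/s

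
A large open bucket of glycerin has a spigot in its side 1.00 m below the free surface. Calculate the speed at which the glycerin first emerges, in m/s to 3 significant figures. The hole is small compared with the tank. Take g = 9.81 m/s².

Bernoulli from surface to hole (P equal, v_surface ≈ 0): v = √(2gh) = √(2×9.81×1.00) = 4.43 m/s.

v ≈ 4.43 m/s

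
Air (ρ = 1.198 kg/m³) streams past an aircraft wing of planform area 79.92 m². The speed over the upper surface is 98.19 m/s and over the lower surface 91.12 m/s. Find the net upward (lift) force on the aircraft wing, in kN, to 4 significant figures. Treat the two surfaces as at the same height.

64.07 kN

With equal heights on the two surfaces, Bernoulli gives P_lower − P_upper = ½ρ(v_upper² − v_lower²).
ΔP = ½·1.198·(98.19² − 91.12²) = 801.7 Pa.
Lift = ΔP · A = 801.7 × 79.92 = 64070 N.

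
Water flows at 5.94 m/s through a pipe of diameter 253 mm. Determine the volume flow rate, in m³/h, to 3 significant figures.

Q = A·v = 0.0503 m² × 5.94 m/s = 0.299 m³/s.
Converting: 0.299 m³/s × 3600 = 1080 m³/h.

Q = 1080 m³/h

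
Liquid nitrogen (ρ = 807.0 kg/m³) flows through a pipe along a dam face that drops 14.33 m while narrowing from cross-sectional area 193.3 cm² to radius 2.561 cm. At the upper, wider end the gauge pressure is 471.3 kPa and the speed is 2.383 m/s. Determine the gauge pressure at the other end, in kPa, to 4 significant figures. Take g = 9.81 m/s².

385.4 kPa

Continuity gives A₁v₁ = A₂v₂, so v₂ = (193.3 cm²)/(20.60 cm²) × 2.383 m/s = 22.36 m/s.
Applying Bernoulli between the two ends and solving for P₂: P₂ = P₁ + ½ρ(v₁² − v₂²) − ρgΔh.
P₂ = 471300 + ½·807.0·(2.383² − 22.36²) − 807.0·9.81·(−14.33) = 471300 + (-199400) − (-113400) = 385400 Pa.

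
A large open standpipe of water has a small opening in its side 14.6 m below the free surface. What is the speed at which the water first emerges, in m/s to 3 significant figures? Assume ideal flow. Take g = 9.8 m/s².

v ≈ 16.9 m/s

Bernoulli from surface to hole (P equal, v_surface ≈ 0): v = √(2gh) = √(2×9.8×14.6) = 16.9 m/s.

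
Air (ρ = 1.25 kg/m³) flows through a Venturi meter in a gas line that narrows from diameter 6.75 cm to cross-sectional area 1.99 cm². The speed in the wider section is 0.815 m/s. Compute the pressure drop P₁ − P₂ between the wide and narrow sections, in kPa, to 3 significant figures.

Continuity gives A₁v₁ = A₂v₂, so v₂ = (35.8 cm²)/(1.99 cm²) × 0.815 m/s = 14.7 m/s.
Bernoulli (h₁ = h₂): P₁ − P₂ = ½ρ(v₂² − v₁²).
P₁ − P₂ = ½·1.25·(14.7² − 0.815²) = ½·1.25·214 = 134 Pa.

ΔP ≈ 0.134 kPa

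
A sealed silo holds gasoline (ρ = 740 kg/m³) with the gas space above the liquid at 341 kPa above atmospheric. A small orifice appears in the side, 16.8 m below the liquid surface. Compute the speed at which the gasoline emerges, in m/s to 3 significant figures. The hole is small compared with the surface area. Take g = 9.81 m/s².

v ≈ 35.4 m/s

Take point 1 at the surface (v₁ ≈ 0) and point 2 at the hole (at atmospheric pressure). Bernoulli: P₁ + ρg h = P_atm + ½ρv₂².
With P₁ − P_atm = 341000 Pa, v₂ = √(2gh + 2ΔP/ρ) = √(2·9.81·16.8 + 2·341000/740) = 35.4 m/s.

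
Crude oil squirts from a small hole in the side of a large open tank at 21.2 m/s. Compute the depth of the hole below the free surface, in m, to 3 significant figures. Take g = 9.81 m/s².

22.9 m

Torricelli: v = √(2gh), so h = v²/(2g).
h = 21.2²/(2·9.81) = 449/19.62 = 22.9 m.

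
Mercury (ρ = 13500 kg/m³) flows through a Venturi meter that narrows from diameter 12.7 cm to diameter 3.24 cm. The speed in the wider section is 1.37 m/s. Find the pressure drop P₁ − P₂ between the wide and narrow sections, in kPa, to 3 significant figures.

ΔP = 2980 kPa

By continuity, v₂ = v₁·A₁/A₂ = 1.37·(127/8.24) = 21.0 m/s.
Along the horizontal streamline, P + ½ρv² is constant.
P₁ − P₂ = ½·13500·(21.0² − 1.37²) = ½·13500·441 = 2980000 Pa.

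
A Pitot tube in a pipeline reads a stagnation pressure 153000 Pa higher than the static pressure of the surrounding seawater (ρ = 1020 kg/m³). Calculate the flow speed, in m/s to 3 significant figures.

Bernoulli between the free stream and the stagnation point: ½ρv² = P_stag − P_static.
v = √(2ΔP/ρ) = √(2·153000/1020) = 17.3 m/s.

v ≈ 17.3 m/s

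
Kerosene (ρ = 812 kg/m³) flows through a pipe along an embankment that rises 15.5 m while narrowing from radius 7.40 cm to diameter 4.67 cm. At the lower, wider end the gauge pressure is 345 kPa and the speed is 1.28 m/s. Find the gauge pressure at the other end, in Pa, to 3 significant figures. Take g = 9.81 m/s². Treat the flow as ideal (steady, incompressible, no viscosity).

By continuity, v₂ = v₁·A₁/A₂ = 1.28·(172/17.1) = 12.9 m/s.
Applying Bernoulli between the two ends and solving for P₂: P₂ = P₁ + ½ρ(v₁² − v₂²) − ρgΔh.
P₂ = 345000 + ½·812·(1.28² − 12.9²) − 812·9.81·(+15.5) = 345000 + (-66400) − (123000) = 155000 Pa.

P₂ = 155000 Pa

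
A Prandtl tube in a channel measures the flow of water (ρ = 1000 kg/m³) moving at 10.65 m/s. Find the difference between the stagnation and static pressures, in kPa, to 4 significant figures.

At the stagnation point the flow is brought to rest, so Bernoulli gives P_stag − P_static = ½ρv².
ΔP = ½·1000·10.65² = 56710 Pa.

56.71 kPa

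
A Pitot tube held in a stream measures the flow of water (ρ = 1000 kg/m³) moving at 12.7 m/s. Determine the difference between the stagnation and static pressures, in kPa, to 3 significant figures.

ΔP ≈ 80.6 kPa

At the stagnation point the flow is brought to rest, so Bernoulli gives P_stag − P_static = ½ρv².
ΔP = ½·1000·12.7² = 80600 Pa.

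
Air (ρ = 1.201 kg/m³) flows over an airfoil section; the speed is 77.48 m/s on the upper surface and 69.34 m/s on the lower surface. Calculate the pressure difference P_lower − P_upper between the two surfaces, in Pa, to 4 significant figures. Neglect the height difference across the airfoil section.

The pressure is lower where the speed is higher: ΔP = ½ρ(v_up² − v_low²).
ΔP = ½·1.201·(77.48² − 69.34²) = 717.7 Pa.

ΔP ≈ 717.7 Pa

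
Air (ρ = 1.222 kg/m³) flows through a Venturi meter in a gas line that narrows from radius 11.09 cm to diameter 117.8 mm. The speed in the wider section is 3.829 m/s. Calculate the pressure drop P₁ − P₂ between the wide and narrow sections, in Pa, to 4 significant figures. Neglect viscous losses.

The volume flow rate is constant, so v₂ = (A₁/A₂)v₁ = (386.4/109.0)·3.829 = 13.57 m/s.
With no height change, Bernoulli's equation is P₁ + ½ρv₁² = P₂ + ½ρv₂².
P₁ − P₂ = ½·1.222·(13.57² − 3.829²) = ½·1.222·169.6 = 103.6 Pa.

ΔP = 103.6 Pa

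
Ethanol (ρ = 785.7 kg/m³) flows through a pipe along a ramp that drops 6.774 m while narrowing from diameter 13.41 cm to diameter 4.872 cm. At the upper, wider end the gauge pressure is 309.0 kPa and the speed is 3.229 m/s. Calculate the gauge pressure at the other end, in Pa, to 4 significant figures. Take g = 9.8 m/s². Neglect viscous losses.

The volume flow rate is constant, so v₂ = (A₁/A₂)v₁ = (141.2/18.64)·3.229 = 24.46 m/s.
Energy conservation along the streamline gives P₂ = P₁ − ½ρ(v₂² − v₁²) − ρg(h₂ − h₁).
P₂ = 309000 + ½·785.7·(3.229² − 24.46²) − 785.7·9.8·(−6.774) = 309000 + (-231000) − (-52160) = 130200 Pa.

P₂ ≈ 130200 Pa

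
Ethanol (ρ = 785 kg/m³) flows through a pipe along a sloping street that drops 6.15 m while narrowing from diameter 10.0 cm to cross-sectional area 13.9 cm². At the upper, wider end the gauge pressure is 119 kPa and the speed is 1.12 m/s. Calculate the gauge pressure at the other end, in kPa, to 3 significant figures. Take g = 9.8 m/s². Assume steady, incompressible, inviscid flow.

P₂ ≈ 151 kPa

Continuity gives A₁v₁ = A₂v₂, so v₂ = (78.5 cm²)/(13.9 cm²) × 1.12 m/s = 6.33 m/s.
Energy conservation along the streamline gives P₂ = P₁ − ½ρ(v₂² − v₁²) − ρg(h₂ − h₁).
P₂ = 119000 + ½·785·(1.12² − 6.33²) − 785·9.8·(−6.15) = 119000 + (-15200) − (-47300) = 151000 Pa.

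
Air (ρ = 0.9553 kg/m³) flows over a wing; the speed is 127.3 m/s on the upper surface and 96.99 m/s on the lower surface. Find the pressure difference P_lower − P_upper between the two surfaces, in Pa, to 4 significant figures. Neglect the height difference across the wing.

ΔP ≈ 3247 Pa

The pressure is lower where the speed is higher: ΔP = ½ρ(v_up² − v_low²).
ΔP = ½·0.9553·(127.3² − 96.99²) = 3247 Pa.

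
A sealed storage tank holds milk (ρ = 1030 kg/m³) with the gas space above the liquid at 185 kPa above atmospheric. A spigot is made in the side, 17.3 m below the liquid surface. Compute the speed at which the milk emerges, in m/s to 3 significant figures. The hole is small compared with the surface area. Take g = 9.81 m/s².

v ≈ 26.4 m/s

Take point 1 at the surface (v₁ ≈ 0) and point 2 at the hole (at atmospheric pressure). Bernoulli: P₁ + ρg h = P_atm + ½ρv₂².
With P₁ − P_atm = 185000 Pa, v₂ = √(2gh + 2ΔP/ρ) = √(2·9.81·17.3 + 2·185000/1030) = 26.4 m/s.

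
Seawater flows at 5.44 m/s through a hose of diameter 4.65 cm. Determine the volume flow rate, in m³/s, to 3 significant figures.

Q ≈ 0.00924 m³/s

Q = A·v = 0.00170 m² × 5.44 m/s = 0.00924 m³/s.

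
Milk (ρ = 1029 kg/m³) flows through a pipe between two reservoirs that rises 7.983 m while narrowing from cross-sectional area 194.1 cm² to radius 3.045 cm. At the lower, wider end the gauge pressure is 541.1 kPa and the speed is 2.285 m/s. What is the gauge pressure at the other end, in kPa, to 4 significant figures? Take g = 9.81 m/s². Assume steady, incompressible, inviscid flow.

Continuity gives A₁v₁ = A₂v₂, so v₂ = (194.1 cm²)/(29.13 cm²) × 2.285 m/s = 15.23 m/s.
Bernoulli: P₁ + ½ρv₁² + ρg h₁ = P₂ + ½ρv₂² + ρg h₂, so P₂ = P₁ + ½ρ(v₁² − v₂²) − ρg(h₂ − h₁).
P₂ = 541100 + ½·1029·(2.285² − 15.23²) − 1029·9.81·(+7.983) = 541100 + (-116600) − (80580) = 343900 Pa.

P₂ = 343.9 kPa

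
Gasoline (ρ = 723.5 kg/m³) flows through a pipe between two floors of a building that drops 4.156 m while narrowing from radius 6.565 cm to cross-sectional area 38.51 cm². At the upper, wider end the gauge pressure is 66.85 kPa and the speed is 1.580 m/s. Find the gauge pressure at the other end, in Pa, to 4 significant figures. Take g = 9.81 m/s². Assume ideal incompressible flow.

86090 Pa

By continuity, v₂ = v₁·A₁/A₂ = 1.580·(135.4/38.51) = 5.555 m/s.
Applying Bernoulli between the two ends and solving for P₂: P₂ = P₁ + ½ρ(v₁² − v₂²) − ρgΔh.
P₂ = 66850 + ½·723.5·(1.580² − 5.555²) − 723.5·9.81·(−4.156) = 66850 + (-10260) − (-29500) = 86090 Pa.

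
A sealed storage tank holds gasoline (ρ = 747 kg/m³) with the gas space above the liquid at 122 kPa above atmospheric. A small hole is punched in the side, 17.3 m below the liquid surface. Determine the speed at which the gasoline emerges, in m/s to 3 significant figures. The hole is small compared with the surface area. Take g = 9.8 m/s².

Take point 1 at the surface (v₁ ≈ 0) and point 2 at the hole (at atmospheric pressure). Bernoulli: P₁ + ρg h = P_atm + ½ρv₂².
With P₁ − P_atm = 122000 Pa, v₂ = √(2gh + 2ΔP/ρ) = √(2·9.8·17.3 + 2·122000/747) = 25.8 m/s.

v = 25.8 m/s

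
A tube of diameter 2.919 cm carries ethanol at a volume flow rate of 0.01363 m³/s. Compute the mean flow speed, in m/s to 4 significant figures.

v ≈ 20.37 m/s

Q = 0.01363 m³/s = 0.01363 m³/s.
v = Q/A = 0.01363 / 0.0006692 = 20.37 m/s.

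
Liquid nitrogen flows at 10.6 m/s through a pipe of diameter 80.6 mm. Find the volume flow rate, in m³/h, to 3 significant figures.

Q ≈ 195 m³/h

Q = A·v = 0.00510 m² × 10.6 m/s = 0.0541 m³/s.
Converting: 0.0541 m³/s × 3600 = 195 m³/h.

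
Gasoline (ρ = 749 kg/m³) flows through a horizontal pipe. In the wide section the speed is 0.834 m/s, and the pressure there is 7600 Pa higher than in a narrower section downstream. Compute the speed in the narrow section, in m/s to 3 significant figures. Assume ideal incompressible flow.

v₂ ≈ 4.58 m/s

Horizontal Bernoulli: P₁ + ½ρv₁² = P₂ + ½ρv₂², so v₂² = v₁² + 2(P₁ − P₂)/ρ.
v₂ = √(0.834² + 2·7600/749) = √(0.696 + 20.3) = 4.58 m/s.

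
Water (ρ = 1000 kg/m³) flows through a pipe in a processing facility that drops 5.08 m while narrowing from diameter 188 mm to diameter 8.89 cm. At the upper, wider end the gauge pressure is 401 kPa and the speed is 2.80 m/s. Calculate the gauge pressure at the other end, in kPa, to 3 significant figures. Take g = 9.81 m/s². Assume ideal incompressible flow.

The volume flow rate is constant, so v₂ = (A₁/A₂)v₁ = (278/62.1)·2.80 = 12.5 m/s.
Bernoulli: P₁ + ½ρv₁² + ρg h₁ = P₂ + ½ρv₂² + ρg h₂, so P₂ = P₁ + ½ρ(v₁² − v₂²) − ρg(h₂ − h₁).
P₂ = 401000 + ½·1000·(2.80² − 12.5²) − 1000·9.81·(−5.08) = 401000 + (-74500) − (-49800) = 376000 Pa.

P₂ = 376 kPa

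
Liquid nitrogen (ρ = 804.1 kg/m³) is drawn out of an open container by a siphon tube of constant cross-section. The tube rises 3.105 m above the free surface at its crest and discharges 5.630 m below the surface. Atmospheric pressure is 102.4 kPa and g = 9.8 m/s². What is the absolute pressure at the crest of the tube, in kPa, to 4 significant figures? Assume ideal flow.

The outlet speed comes from Torricelli: v = √(2g·5.630) = 10.50 m/s.
With constant cross-section the crest speed equals v; applying Bernoulli from the surface up to the crest, P_top = P_atm − ½ρv² − ρg·h_top.
P_top = 102400 − ½·804.1·10.50² − 804.1·9.8·3.105 = 33570 Pa.

33.57 kPa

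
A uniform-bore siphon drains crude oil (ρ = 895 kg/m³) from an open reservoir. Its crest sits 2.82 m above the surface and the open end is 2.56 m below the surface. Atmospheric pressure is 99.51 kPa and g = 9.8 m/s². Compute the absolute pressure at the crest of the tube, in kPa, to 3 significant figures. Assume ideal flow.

P_top ≈ 52.3 kPa

The outlet speed comes from Torricelli: v = √(2g·2.56) = 7.08 m/s.
With constant cross-section the crest speed equals v; applying Bernoulli from the surface up to the crest, P_top = P_atm − ½ρv² − ρg·h_top.
P_top = 99510 − ½·895·7.08² − 895·9.8·2.82 = 52300 Pa.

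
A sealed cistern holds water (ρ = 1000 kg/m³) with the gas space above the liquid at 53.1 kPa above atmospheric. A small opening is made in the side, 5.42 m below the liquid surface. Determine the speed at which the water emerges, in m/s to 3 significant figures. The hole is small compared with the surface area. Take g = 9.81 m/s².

v = 14.6 m/s

Take point 1 at the surface (v₁ ≈ 0) and point 2 at the hole (at atmospheric pressure). Bernoulli: P₁ + ρg h = P_atm + ½ρv₂².
With P₁ − P_atm = 53100 Pa, v₂ = √(2gh + 2ΔP/ρ) = √(2·9.81·5.42 + 2·53100/1000) = 14.6 m/s.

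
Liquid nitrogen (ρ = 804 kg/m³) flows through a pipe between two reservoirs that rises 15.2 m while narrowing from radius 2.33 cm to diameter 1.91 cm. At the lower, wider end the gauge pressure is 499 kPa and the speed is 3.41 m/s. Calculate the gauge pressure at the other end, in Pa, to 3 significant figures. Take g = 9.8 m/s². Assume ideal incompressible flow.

By continuity, v₂ = v₁·A₁/A₂ = 3.41·(17.1/2.87) = 20.3 m/s.
Applying Bernoulli between the two ends and solving for P₂: P₂ = P₁ + ½ρ(v₁² − v₂²) − ρgΔh.
P₂ = 499000 + ½·804·(3.41² − 20.3²) − 804·9.8·(+15.2) = 499000 + (-161000) − (120000) = 218000 Pa.

P₂ ≈ 218000 Pa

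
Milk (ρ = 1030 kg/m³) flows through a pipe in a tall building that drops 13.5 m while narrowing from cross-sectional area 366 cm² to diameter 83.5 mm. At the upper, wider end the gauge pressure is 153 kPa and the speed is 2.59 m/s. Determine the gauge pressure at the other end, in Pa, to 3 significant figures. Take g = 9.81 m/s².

P₂ = 139000 Pa

The volume flow rate is constant, so v₂ = (A₁/A₂)v₁ = (366/54.8)·2.59 = 17.3 m/s.
Applying Bernoulli between the two ends and solving for P₂: P₂ = P₁ + ½ρ(v₁² − v₂²) − ρgΔh.
P₂ = 153000 + ½·1030·(2.59² − 17.3²) − 1030·9.81·(−13.5) = 153000 + (-151000) − (-136000) = 139000 Pa.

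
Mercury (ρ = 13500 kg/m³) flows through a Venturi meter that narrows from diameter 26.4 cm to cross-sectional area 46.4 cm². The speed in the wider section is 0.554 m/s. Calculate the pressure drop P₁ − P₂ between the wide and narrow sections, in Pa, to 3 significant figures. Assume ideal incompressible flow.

By continuity, v₂ = v₁·A₁/A₂ = 0.554·(547/46.4) = 6.54 m/s.
With no height change, Bernoulli's equation is P₁ + ½ρv₁² = P₂ + ½ρv₂².
P₁ − P₂ = ½·13500·(6.54² − 0.554²) = ½·13500·42.4 = 286000 Pa.

286000 Pa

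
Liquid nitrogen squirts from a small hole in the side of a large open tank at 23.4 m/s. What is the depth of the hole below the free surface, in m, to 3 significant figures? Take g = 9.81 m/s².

27.9 m

Torricelli: v = √(2gh), so h = v²/(2g).
h = 23.4²/(2·9.81) = 548/19.62 = 27.9 m.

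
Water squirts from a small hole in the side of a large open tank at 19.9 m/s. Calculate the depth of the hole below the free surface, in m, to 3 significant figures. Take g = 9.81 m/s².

Inverting v = √(2gh) gives h = v² / 2g.
h = 19.9²/(2·9.81) = 396/19.62 = 20.2 m.

h ≈ 20.2 m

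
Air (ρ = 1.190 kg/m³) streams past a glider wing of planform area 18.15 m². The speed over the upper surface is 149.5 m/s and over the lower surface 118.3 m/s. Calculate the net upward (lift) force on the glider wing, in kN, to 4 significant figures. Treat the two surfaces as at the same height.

90.23 kN

From P + ½ρv² = const at equal height, P_low − P_up = ½ρ(v_up² − v_low²).
ΔP = ½·1.190·(149.5² − 118.3²) = 4971 Pa.
Lift = ΔP · A = 4971 × 18.15 = 90230 N.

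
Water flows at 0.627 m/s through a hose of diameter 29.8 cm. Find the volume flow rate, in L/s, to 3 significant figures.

Q = A·v = 0.0697 m² × 0.627 m/s = 0.0437 m³/s.
Converting: 0.0437 m³/s × 1000 = 43.7 L/s.

Q ≈ 43.7 L/s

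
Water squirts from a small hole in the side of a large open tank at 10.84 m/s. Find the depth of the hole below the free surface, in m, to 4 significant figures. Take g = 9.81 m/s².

5.989 m

Torricelli: v = √(2gh), so h = v²/(2g).
h = 10.84²/(2·9.81) = 117.5/19.62 = 5.989 m.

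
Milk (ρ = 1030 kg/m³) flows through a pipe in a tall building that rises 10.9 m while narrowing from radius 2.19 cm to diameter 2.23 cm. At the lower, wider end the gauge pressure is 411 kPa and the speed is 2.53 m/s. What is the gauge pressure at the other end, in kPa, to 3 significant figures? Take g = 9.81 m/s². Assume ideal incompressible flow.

The volume flow rate is constant, so v₂ = (A₁/A₂)v₁ = (15.1/3.91)·2.53 = 9.76 m/s.
Applying Bernoulli between the two ends and solving for P₂: P₂ = P₁ + ½ρ(v₁² − v₂²) − ρgΔh.
P₂ = 411000 + ½·1030·(2.53² − 9.76²) − 1030·9.81·(+10.9) = 411000 + (-45800) − (110000) = 255000 Pa.

P₂ = 255 kPa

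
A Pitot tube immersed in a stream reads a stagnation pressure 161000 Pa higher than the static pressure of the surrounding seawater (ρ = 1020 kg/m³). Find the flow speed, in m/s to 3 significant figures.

The dynamic pressure equals the rise in static pressure at the stagnation point: ΔP = ½ρv².
v = √(2ΔP/ρ) = √(2·161000/1020) = 17.8 m/s.

v ≈ 17.8 m/s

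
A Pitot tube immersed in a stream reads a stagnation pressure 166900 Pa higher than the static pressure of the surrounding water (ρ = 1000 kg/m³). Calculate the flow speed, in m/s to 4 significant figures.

At the stagnation point the flow is brought to rest, so Bernoulli gives P_stag − P_static = ½ρv².
v = √(2ΔP/ρ) = √(2·166900/1000) = 18.27 m/s.

18.27 m/s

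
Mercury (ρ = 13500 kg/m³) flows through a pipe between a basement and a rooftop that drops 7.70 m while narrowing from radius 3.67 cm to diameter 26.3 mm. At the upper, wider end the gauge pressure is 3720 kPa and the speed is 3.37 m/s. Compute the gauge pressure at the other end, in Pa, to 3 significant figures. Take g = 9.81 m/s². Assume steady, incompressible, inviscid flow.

Continuity gives A₁v₁ = A₂v₂, so v₂ = (42.3 cm²)/(5.43 cm²) × 3.37 m/s = 26.2 m/s.
Energy conservation along the streamline gives P₂ = P₁ − ½ρ(v₂² − v₁²) − ρg(h₂ − h₁).
P₂ = 3720000 + ½·13500·(3.37² − 26.2²) − 13500·9.81·(−7.70) = 3720000 + (-4570000) − (-1020000) = 166000 Pa.

P₂ ≈ 166000 Pa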